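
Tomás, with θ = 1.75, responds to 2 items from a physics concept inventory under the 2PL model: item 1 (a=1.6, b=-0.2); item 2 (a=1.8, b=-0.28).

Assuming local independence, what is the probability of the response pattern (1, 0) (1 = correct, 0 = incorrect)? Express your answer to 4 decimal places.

P(θ) = 1 / (1 + exp(−a(θ − b)))
P_1 = 1/(1+e^{-3.1200}) = 0.9577
P_2 = 1/(1+e^{-3.6540}) = 0.9748
L = P_1 × (1−P_2) = 0.9577 × 0.0252 = 0.02417

0.0242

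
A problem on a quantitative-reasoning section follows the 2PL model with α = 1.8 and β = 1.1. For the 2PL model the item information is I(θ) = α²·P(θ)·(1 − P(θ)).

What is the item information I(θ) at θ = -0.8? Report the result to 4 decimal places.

P = 1/(1+e^{3.4200}) = 0.0317
P(1−P) = 0.0317 × 0.9683 = 0.0307
I = α² × P(1−P) = 1.8² × 0.0307 = 0.09938

0.0994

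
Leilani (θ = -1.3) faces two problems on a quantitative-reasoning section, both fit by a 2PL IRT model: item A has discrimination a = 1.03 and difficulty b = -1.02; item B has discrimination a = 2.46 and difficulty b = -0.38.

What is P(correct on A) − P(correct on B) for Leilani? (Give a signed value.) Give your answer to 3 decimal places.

P(θ) = 1 / (1 + exp(−a(θ − b)))
P_A = 0.4284
P_B = 0.0942
P_A − P_B = 0.3342

0.334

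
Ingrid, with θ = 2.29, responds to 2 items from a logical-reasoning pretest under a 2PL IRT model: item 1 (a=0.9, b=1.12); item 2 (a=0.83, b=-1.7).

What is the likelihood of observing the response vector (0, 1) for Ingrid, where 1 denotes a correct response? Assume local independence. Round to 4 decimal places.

0.2496

P(θ) = 1 / (1 + exp(−a(θ − b)))
P_1 = 1/(1+e^{-1.0530}) = 0.7414
P_2 = 1/(1+e^{-3.3117}) = 0.9648
L = (1−P_1) × P_2 = 0.2586 × 0.9648 = 0.24955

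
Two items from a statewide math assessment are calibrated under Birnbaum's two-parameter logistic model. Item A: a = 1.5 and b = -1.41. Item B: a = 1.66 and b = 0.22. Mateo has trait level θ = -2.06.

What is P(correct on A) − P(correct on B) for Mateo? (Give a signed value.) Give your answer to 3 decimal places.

P(θ) = 1 / (1 + exp(−a(θ − b)))
P_A = 0.2739
P_B = 0.0222
P_A − P_B = 0.2517

0.252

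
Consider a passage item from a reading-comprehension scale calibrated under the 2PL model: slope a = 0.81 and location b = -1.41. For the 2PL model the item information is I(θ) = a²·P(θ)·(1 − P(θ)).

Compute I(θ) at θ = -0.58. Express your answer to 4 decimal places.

0.1468

P = 1/(1+e^{-0.6723}) = 0.6620
P(1−P) = 0.6620 × 0.3380 = 0.2238
I = a² × P(1−P) = 0.81² × 0.2238 = 0.14680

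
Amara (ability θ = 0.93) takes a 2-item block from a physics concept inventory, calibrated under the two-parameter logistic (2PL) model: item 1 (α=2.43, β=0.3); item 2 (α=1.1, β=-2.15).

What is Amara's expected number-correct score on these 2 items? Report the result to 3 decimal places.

P(θ) = 1 / (1 + exp(−α(θ − β)))
P_1 = 1/(1+e^{-1.5309}) = 0.8221
P_2 = 1/(1+e^{-3.3880}) = 0.9673
E[score] = 0.8221 + 0.9673 = 1.7895

1.789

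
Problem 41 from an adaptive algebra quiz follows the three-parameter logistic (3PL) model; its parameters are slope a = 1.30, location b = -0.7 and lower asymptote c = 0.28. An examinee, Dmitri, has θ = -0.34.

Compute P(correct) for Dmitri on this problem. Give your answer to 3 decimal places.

0.723

P(θ) = c + (1 − c) · 1 / (1 + exp(−a(θ − b)))
Exponent: 1.30 × (-0.34 − (-0.7)) = 0.4680
1/(1 + e^{-0.4680}) = 0.6149
P = 0.28 + 0.72 × 0.6149 = 0.7227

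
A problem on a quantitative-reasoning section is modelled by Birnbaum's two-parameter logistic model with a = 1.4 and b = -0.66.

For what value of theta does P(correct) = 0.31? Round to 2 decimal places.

P(theta) = 1 / (1 + exp(−a(theta − b)))
logit = ln(0.3100/0.6900) = -0.8001
theta = b + logit/(a) = -0.66 + (-0.8001)/1.4000 = -1.2315

-1.23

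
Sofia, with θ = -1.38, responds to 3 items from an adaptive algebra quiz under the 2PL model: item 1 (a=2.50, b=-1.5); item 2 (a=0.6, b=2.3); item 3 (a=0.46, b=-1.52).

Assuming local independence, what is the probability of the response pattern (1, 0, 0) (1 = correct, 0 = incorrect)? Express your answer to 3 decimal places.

0.250

P(θ) = 1 / (1 + exp(−a(θ − b)))
P_1 = 1/(1+e^{-0.3000}) = 0.5744
P_2 = 1/(1+e^{2.2080}) = 0.0990
P_3 = 1/(1+e^{-0.0644}) = 0.5161
L = P_1 × (1−P_2) × (1−P_3) = 0.5744 × 0.9010 × 0.4839 = 0.25045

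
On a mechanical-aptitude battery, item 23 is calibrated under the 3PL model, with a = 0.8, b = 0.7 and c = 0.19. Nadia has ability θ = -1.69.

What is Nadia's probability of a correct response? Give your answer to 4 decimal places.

0.2943

P(θ) = c + (1 − c) · 1 / (1 + exp(−a(θ − b)))
Exponent: 0.8 × (-1.69 − 0.7) = -1.9120
1/(1 + e^{1.9120}) = 0.1288
P = 0.19 + 0.81 × 0.1288 = 0.2943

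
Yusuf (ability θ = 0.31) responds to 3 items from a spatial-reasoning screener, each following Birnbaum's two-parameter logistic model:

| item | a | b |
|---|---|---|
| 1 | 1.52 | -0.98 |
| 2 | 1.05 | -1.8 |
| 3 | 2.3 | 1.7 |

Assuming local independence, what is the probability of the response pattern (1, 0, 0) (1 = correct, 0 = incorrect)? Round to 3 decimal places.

0.083

P(θ) = 1 / (1 + exp(−a(θ − b)))
P_1 = 1/(1+e^{-1.9608}) = 0.8766
P_2 = 1/(1+e^{-2.2155}) = 0.9016
P_3 = 1/(1+e^{3.1970}) = 0.0393
L = P_1 × (1−P_2) × (1−P_3) = 0.8766 × 0.0984 × 0.9607 = 0.08284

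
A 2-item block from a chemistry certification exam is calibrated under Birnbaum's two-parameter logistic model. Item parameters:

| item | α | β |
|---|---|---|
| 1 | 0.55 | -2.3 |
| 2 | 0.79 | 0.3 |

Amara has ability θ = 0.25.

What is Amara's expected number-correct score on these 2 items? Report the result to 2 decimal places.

1.29

P(θ) = 1 / (1 + exp(−α(θ − β)))
P_1 = 1/(1+e^{-1.4025}) = 0.8026
P_2 = 1/(1+e^{0.0395}) = 0.4901
E[score] = 0.8026 + 0.4901 = 1.2927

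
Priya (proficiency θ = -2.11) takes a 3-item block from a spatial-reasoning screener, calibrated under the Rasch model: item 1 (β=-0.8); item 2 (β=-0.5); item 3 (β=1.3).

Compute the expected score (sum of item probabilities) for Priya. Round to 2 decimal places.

P(θ) = 1 / (1 + exp(−(θ − β)))
P_1 = 1/(1+e^{1.3100}) = 0.2125
P_2 = 1/(1+e^{1.6100}) = 0.1666
P_3 = 1/(1+e^{3.4100}) = 0.0320
E[score] = 0.2125 + 0.1666 + 0.0320 = 0.4111

0.41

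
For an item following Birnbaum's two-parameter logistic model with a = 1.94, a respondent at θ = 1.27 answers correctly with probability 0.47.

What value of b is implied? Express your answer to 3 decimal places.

1.332

P(θ) = 1 / (1 + exp(−a(θ − b)))
logit(0.47) = ln(0.47/0.53) = -0.1201
b = θ − logit/(a) = 1.27 − (-0.1201)/1.9400 = 1.3319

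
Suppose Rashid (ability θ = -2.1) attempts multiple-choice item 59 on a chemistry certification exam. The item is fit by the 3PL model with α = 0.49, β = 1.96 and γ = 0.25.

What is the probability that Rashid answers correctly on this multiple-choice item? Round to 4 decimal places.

P(θ) = γ + (1 − γ) · 1 / (1 + exp(−α(θ − β)))
Exponent: 0.49 × (-2.1 − 1.96) = -1.9894
1/(1 + e^{1.9894}) = 0.1203
P = 0.25 + 0.75 × 0.1203 = 0.3402

0.3402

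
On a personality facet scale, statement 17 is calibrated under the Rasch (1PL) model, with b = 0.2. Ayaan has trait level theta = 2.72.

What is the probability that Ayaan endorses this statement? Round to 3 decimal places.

P(theta) = 1 / (1 + exp(−(theta − b)))
Exponent: (2.72 − 0.2) = 2.5200
1/(1 + e^{-2.5200}) = 0.9255
P = 0.9255

0.926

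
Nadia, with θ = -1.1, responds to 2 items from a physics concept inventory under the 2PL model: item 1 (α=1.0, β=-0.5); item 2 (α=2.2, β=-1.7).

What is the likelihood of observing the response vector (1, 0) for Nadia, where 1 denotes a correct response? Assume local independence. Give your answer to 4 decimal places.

P(θ) = 1 / (1 + exp(−α(θ − β)))
P_1 = 1/(1+e^{0.6000}) = 0.3543
P_2 = 1/(1+e^{-1.3200}) = 0.7892
L = P_1 × (1−P_2) = 0.3543 × 0.2108 = 0.07470

0.0747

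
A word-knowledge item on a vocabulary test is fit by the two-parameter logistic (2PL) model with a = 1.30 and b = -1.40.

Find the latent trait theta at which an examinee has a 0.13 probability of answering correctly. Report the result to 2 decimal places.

-2.86

P(theta) = 1 / (1 + exp(−a(theta − b)))
logit = ln(0.1300/0.8700) = -1.9010
theta = b + logit/(a) = -1.40 + (-1.9010)/1.3000 = -2.8623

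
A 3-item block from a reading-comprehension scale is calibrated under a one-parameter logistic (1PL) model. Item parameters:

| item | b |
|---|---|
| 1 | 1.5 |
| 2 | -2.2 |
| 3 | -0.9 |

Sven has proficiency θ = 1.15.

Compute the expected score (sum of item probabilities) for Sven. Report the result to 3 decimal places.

2.265

P(θ) = 1 / (1 + exp(−(θ − b)))
P_1 = 1/(1+e^{0.3500}) = 0.4134
P_2 = 1/(1+e^{-3.3500}) = 0.9661
P_3 = 1/(1+e^{-2.0500}) = 0.8859
E[score] = 0.4134 + 0.9661 + 0.8859 = 2.2654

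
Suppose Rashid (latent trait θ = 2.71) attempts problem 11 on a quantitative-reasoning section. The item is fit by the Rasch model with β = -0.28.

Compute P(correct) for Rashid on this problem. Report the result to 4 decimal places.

0.9521

P(θ) = 1 / (1 + exp(−(θ − β)))
Exponent: (2.71 − (-0.28)) = 2.9900
1/(1 + e^{-2.9900}) = 0.9521
P = 0.9521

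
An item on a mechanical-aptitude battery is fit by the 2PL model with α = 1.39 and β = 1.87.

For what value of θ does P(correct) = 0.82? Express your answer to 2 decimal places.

2.96

P(θ) = 1 / (1 + exp(−α(θ − β)))
logit = ln(0.8200/0.1800) = 1.5163
θ = β + logit/(α) = 1.87 + 1.5163/1.3900 = 2.9609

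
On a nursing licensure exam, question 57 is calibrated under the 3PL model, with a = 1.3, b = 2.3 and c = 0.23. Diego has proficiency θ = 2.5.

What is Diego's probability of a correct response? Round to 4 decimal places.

P(θ) = c + (1 − c) · 1 / (1 + exp(−a(θ − b)))
Exponent: 1.3 × (2.5 − 2.3) = 0.2600
1/(1 + e^{-0.2600}) = 0.5646
P = 0.23 + 0.77 × 0.5646 = 0.6648

0.6648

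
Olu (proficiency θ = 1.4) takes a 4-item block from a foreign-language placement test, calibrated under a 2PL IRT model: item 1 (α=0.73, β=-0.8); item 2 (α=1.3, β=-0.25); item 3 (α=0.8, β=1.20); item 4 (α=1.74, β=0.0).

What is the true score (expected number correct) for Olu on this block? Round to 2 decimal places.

P(θ) = 1 / (1 + exp(−α(θ − β)))
P_1 = 1/(1+e^{-1.6060}) = 0.8329
P_2 = 1/(1+e^{-2.1450}) = 0.8952
P_3 = 1/(1+e^{-0.1600}) = 0.5399
P_4 = 1/(1+e^{-2.4360}) = 0.9195
E[score] = 0.8329 + 0.8952 + 0.5399 + 0.9195 = 3.1875

3.19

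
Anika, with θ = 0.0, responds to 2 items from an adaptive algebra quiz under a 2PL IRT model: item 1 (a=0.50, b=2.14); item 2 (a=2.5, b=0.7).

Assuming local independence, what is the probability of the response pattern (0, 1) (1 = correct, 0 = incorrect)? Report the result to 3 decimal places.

0.110

P(θ) = 1 / (1 + exp(−a(θ − b)))
P_1 = 1/(1+e^{1.0700}) = 0.2554
P_2 = 1/(1+e^{1.7500}) = 0.1480
L = (1−P_1) × P_2 = 0.7446 × 0.1480 = 0.11024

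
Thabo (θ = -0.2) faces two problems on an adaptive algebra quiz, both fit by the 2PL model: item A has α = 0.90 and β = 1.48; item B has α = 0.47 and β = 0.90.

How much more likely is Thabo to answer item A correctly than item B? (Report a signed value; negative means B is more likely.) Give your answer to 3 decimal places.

P(θ) = 1 / (1 + exp(−α(θ − β)))
P_A = 0.1806
P_B = 0.3736
P_A − P_B = -0.1929

-0.193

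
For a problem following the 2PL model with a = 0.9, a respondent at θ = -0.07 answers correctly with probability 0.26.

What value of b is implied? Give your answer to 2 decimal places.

1.09

P(θ) = 1 / (1 + exp(−a(θ − b)))
logit(0.26) = ln(0.26/0.74) = -1.0460
b = θ − logit/(a) = -0.07 − (-1.0460)/0.9000 = 1.0922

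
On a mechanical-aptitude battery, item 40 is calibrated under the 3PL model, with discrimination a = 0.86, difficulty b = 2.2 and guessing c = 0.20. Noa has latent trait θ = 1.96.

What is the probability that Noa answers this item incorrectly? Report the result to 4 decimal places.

0.4411

P(θ) = c + (1 − c) · 1 / (1 + exp(−a(θ − b)))
Exponent: 0.86 × (1.96 − 2.2) = -0.2064
1/(1 + e^{0.2064}) = 0.4486
P = 0.20 + 0.80 × 0.4486 = 0.5589
P(incorrect) = 1 − 0.5589 = 0.4411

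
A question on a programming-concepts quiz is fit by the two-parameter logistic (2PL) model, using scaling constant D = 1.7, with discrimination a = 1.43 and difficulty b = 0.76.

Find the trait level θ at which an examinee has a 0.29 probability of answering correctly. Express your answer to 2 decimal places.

P(θ) = 1 / (1 + exp(−D·a(θ − b)))
logit = ln(0.2900/0.7100) = -0.8954
θ = b + logit/(1.7·a) = 0.76 + (-0.8954)/2.4310 = 0.3917

0.39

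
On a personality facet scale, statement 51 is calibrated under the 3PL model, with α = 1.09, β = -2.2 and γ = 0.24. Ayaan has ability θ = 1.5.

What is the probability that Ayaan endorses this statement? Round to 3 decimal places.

P(θ) = γ + (1 − γ) · 1 / (1 + exp(−α(θ − β)))
Exponent: 1.09 × (1.5 − (-2.2)) = 4.0330
1/(1 + e^{-4.0330}) = 0.9826
P = 0.24 + 0.76 × 0.9826 = 0.9868

0.987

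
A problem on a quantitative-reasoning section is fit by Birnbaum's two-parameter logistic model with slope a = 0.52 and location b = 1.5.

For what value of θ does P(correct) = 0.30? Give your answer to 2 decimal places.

P(θ) = 1 / (1 + exp(−a(θ − b)))
logit = ln(0.3000/0.7000) = -0.8473
θ = b + logit/(a) = 1.5 + (-0.8473)/0.5200 = -0.1294

-0.13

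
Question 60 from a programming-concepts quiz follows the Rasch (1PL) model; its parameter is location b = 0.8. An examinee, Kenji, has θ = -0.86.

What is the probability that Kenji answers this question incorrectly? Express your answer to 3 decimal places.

P(θ) = 1 / (1 + exp(−(θ − b)))
Exponent: (-0.86 − 0.8) = -1.6600
1/(1 + e^{1.6600}) = 0.1598
P = 0.1598
P(incorrect) = 1 − 0.1598 = 0.8402

0.840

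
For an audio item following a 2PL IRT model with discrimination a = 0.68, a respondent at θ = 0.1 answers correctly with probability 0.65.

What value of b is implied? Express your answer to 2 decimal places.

P(θ) = 1 / (1 + exp(−a(θ − b)))
logit(0.65) = ln(0.65/0.35) = 0.6190
b = θ − logit/(a) = 0.1 − 0.6190/0.6800 = -0.8104

-0.81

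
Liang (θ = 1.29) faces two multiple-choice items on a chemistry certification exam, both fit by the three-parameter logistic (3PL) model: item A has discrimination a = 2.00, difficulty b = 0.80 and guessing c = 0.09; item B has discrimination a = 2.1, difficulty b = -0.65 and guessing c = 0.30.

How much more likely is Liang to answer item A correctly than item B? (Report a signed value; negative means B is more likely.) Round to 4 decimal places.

P(θ) = c + (1 − c) · 1 / (1 + exp(−a(θ − b)))
P_A = 0.7517
P_B = 0.9883
P_A − P_B = -0.2366

-0.2366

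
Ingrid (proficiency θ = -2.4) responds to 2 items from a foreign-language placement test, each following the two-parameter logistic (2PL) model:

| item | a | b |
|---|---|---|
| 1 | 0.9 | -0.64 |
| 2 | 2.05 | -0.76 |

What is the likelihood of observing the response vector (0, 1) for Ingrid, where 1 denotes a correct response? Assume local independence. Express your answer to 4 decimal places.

0.0278

P(θ) = 1 / (1 + exp(−a(θ − b)))
P_1 = 1/(1+e^{1.5840}) = 0.1702
P_2 = 1/(1+e^{3.3620}) = 0.0335
L = (1−P_1) × P_2 = 0.8298 × 0.0335 = 0.02780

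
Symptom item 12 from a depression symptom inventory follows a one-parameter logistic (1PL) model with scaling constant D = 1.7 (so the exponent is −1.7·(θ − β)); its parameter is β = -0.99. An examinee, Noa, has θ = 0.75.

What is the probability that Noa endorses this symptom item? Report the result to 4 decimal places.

0.9506

P(θ) = 1 / (1 + exp(−D·(θ − β)))
Exponent: 1.7 × (0.75 − (-0.99)) = 2.9580
1/(1 + e^{-2.9580}) = 0.9506
P = 0.9506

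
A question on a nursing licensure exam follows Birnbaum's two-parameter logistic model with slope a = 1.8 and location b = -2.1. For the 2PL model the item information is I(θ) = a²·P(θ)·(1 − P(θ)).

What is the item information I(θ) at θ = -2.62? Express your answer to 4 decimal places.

0.6556

P = 1/(1+e^{0.9360}) = 0.2817
P(1−P) = 0.2817 × 0.7183 = 0.2023
I = a² × P(1−P) = 1.8² × 0.2023 = 0.65561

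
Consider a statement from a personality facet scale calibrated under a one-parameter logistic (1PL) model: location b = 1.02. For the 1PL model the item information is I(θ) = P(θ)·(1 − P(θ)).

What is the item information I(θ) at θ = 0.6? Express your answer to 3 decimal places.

0.239

P = 1/(1+e^{0.4200}) = 0.3965
P(1−P) = 0.3965 × 0.6035 = 0.2393
I = P(1−P) = 0.23929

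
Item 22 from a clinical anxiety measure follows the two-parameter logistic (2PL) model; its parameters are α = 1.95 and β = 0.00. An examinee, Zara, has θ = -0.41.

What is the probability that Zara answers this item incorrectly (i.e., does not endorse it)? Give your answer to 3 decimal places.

0.690

P(θ) = 1 / (1 + exp(−α(θ − β)))
Exponent: 1.95 × (-0.41 − 0.00) = -0.7995
1/(1 + e^{0.7995}) = 0.3101
P(incorrect) = 1 − 0.3101 = 0.6899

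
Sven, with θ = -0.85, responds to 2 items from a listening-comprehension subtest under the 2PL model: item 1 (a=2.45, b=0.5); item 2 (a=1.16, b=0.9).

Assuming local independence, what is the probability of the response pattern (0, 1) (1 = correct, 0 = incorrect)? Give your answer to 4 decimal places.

0.1120

P(θ) = 1 / (1 + exp(−a(θ − b)))
P_1 = 1/(1+e^{3.3075}) = 0.0353
P_2 = 1/(1+e^{2.0300}) = 0.1161
L = (1−P_1) × P_2 = 0.9647 × 0.1161 = 0.11199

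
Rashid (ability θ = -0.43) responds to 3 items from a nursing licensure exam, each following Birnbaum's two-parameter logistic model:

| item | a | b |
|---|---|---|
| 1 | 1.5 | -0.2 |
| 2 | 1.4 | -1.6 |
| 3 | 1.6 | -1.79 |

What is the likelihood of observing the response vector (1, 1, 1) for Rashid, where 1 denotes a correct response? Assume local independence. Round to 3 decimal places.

0.312

P(θ) = 1 / (1 + exp(−a(θ − b)))
P_1 = 1/(1+e^{0.3450}) = 0.4146
P_2 = 1/(1+e^{-1.6380}) = 0.8373
P_3 = 1/(1+e^{-2.1760}) = 0.8981
L = P_1 × P_2 × P_3 = 0.4146 × 0.8373 × 0.8981 = 0.31174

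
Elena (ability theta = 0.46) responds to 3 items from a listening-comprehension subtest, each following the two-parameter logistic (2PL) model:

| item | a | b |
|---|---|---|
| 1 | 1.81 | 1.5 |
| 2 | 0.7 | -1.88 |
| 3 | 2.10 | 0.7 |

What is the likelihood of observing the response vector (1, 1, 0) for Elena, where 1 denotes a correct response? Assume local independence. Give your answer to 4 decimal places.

P(theta) = 1 / (1 + exp(−a(theta − b)))
P_1 = 1/(1+e^{1.8824}) = 0.1321
P_2 = 1/(1+e^{-1.6380}) = 0.8373
P_3 = 1/(1+e^{0.5040}) = 0.3766
L = P_1 × P_2 × (1−P_3) = 0.1321 × 0.8373 × 0.6234 = 0.06896

0.0690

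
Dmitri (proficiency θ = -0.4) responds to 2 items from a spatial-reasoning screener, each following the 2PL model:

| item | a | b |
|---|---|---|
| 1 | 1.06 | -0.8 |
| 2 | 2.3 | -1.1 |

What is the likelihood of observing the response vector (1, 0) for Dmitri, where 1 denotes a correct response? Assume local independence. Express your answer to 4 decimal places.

0.1007

P(θ) = 1 / (1 + exp(−a(θ − b)))
P_1 = 1/(1+e^{-0.4240}) = 0.6044
P_2 = 1/(1+e^{-1.6100}) = 0.8334
L = P_1 × (1−P_2) = 0.6044 × 0.1666 = 0.10069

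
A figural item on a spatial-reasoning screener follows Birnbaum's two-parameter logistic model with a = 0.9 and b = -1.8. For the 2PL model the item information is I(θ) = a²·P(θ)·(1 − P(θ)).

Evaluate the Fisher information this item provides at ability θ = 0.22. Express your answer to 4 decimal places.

0.0973

P = 1/(1+e^{-1.8180}) = 0.8603
P(1−P) = 0.8603 × 0.1397 = 0.1202
I = a² × P(1−P) = 0.9² × 0.1202 = 0.09733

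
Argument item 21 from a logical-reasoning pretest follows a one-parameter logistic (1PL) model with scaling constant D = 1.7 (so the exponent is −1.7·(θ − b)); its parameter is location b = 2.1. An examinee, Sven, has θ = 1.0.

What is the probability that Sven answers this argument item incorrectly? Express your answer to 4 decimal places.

0.8665

P(θ) = 1 / (1 + exp(−D·(θ − b)))
Exponent: 1.7 × (1.0 − 2.1) = -1.8700
1/(1 + e^{1.8700}) = 0.1335
P = 0.1335
P(incorrect) = 1 − 0.1335 = 0.8665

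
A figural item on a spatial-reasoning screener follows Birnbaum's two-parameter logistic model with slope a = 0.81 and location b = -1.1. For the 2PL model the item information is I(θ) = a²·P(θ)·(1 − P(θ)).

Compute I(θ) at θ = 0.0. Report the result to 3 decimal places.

0.135

P = 1/(1+e^{-0.8910}) = 0.7091
P(1−P) = 0.7091 × 0.2909 = 0.2063
I = a² × P(1−P) = 0.81² × 0.2063 = 0.13534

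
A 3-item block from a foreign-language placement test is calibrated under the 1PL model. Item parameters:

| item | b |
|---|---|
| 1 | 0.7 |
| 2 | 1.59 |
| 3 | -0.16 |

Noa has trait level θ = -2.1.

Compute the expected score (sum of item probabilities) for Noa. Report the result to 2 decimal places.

P(θ) = 1 / (1 + exp(−(θ − b)))
P_1 = 1/(1+e^{2.8000}) = 0.0573
P_2 = 1/(1+e^{3.6900}) = 0.0244
P_3 = 1/(1+e^{1.9400}) = 0.1256
E[score] = 0.0573 + 0.0244 + 0.1256 = 0.2073

0.21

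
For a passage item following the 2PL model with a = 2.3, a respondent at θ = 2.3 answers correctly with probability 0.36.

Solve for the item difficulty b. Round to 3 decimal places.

P(θ) = 1 / (1 + exp(−a(θ − b)))
logit(0.36) = ln(0.36/0.64) = -0.5754
b = θ − logit/(a) = 2.3 − (-0.5754)/2.3000 = 2.5502

2.550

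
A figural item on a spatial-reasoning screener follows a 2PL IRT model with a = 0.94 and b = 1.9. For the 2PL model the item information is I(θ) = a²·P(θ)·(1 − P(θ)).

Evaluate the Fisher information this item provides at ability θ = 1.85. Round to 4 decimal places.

0.2208

P = 1/(1+e^{0.0470}) = 0.4883
P(1−P) = 0.4883 × 0.5117 = 0.2499
I = a² × P(1−P) = 0.94² × 0.2499 = 0.22078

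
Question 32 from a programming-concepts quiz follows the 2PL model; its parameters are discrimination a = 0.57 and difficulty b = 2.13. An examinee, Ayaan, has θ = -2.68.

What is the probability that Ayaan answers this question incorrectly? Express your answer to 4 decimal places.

P(θ) = 1 / (1 + exp(−a(θ − b)))
Exponent: 0.57 × (-2.68 − 2.13) = -2.7417
1/(1 + e^{2.7417}) = 0.0606
P(incorrect) = 1 − 0.0606 = 0.9394

0.9394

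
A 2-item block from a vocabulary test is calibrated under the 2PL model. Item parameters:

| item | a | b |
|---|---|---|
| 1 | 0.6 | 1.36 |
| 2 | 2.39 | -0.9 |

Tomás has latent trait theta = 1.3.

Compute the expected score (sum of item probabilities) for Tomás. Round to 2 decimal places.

1.49

P(theta) = 1 / (1 + exp(−a(theta − b)))
P_1 = 1/(1+e^{0.0360}) = 0.4910
P_2 = 1/(1+e^{-5.2580}) = 0.9948
E[score] = 0.4910 + 0.9948 = 1.4858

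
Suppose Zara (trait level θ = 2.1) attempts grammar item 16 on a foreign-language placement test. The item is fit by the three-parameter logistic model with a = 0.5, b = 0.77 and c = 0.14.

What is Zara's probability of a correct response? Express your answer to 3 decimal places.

P(θ) = c + (1 − c) · 1 / (1 + exp(−a(θ − b)))
Exponent: 0.5 × (2.1 − 0.77) = 0.6650
1/(1 + e^{-0.6650}) = 0.6604
P = 0.14 + 0.86 × 0.6604 = 0.7079

0.708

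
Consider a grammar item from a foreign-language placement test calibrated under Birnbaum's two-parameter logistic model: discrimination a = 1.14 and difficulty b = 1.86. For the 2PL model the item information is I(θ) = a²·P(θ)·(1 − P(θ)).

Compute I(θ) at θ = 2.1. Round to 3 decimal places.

P = 1/(1+e^{-0.2736}) = 0.5680
P(1−P) = 0.5680 × 0.4320 = 0.2454
I = a² × P(1−P) = 1.14² × 0.2454 = 0.31889

0.319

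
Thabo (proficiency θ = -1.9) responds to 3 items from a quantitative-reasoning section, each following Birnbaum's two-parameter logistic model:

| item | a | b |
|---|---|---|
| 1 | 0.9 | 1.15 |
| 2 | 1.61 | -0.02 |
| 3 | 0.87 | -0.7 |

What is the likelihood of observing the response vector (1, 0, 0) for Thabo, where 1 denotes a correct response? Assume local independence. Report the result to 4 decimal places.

P(θ) = 1 / (1 + exp(−a(θ − b)))
P_1 = 1/(1+e^{2.7450}) = 0.0604
P_2 = 1/(1+e^{3.0268}) = 0.0462
P_3 = 1/(1+e^{1.0440}) = 0.2604
L = P_1 × (1−P_2) × (1−P_3) = 0.0604 × 0.9538 × 0.7396 = 0.04259

0.0426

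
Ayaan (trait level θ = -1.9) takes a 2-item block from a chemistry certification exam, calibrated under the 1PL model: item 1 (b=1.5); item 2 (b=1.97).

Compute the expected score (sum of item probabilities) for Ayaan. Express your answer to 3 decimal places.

0.053

P(θ) = 1 / (1 + exp(−(θ − b)))
P_1 = 1/(1+e^{3.4000}) = 0.0323
P_2 = 1/(1+e^{3.8700}) = 0.0204
E[score] = 0.0323 + 0.0204 = 0.0527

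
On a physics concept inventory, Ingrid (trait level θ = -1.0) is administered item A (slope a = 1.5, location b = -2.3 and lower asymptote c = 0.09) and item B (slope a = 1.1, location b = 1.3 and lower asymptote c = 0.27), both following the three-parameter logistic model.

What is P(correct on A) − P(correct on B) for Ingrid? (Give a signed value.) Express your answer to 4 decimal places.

0.5628

P(θ) = c + (1 − c) · 1 / (1 + exp(−a(θ − b)))
P_A = 0.8867
P_B = 0.3239
P_A − P_B = 0.5628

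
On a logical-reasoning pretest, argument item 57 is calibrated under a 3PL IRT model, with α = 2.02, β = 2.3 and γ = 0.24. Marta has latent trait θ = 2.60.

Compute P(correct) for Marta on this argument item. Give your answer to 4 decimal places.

0.7317

P(θ) = γ + (1 − γ) · 1 / (1 + exp(−α(θ − β)))
Exponent: 2.02 × (2.60 − 2.3) = 0.6060
1/(1 + e^{-0.6060}) = 0.6470
P = 0.24 + 0.76 × 0.6470 = 0.7317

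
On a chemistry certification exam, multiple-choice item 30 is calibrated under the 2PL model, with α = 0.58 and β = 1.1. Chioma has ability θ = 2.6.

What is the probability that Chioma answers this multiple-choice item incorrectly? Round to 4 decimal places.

P(θ) = 1 / (1 + exp(−α(θ − β)))
Exponent: 0.58 × (2.6 − 1.1) = 0.8700
1/(1 + e^{-0.8700}) = 0.7047
P(incorrect) = 1 − 0.7047 = 0.2953

0.2953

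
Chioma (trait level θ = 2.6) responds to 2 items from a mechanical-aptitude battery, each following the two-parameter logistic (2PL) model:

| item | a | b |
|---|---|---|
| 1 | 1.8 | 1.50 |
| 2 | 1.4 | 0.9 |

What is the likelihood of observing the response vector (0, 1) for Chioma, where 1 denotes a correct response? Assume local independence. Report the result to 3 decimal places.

P(θ) = 1 / (1 + exp(−a(θ − b)))
P_1 = 1/(1+e^{-1.9800}) = 0.8787
P_2 = 1/(1+e^{-2.3800}) = 0.9153
L = (1−P_1) × P_2 = 0.1213 × 0.9153 = 0.11104

0.111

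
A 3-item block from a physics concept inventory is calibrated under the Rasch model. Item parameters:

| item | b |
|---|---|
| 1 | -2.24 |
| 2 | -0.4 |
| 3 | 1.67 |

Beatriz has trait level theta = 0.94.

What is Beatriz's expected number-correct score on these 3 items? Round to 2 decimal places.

2.08

P(theta) = 1 / (1 + exp(−(theta − b)))
P_1 = 1/(1+e^{-3.1800}) = 0.9601
P_2 = 1/(1+e^{-1.3400}) = 0.7925
P_3 = 1/(1+e^{0.7300}) = 0.3252
E[score] = 0.9601 + 0.7925 + 0.3252 = 2.0778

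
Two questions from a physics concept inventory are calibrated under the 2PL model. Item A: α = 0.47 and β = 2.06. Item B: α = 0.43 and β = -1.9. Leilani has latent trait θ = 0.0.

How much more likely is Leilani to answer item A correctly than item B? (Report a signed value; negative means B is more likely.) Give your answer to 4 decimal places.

P(θ) = 1 / (1 + exp(−α(θ − β)))
P_A = 0.2752
P_B = 0.6936
P_A − P_B = -0.4184

-0.4184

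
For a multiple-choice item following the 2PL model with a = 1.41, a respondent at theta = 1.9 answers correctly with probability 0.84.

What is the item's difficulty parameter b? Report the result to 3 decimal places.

0.724

P(theta) = 1 / (1 + exp(−a(theta − b)))
logit(0.84) = ln(0.84/0.16) = 1.6582
b = theta − logit/(a) = 1.9 − 1.6582/1.4100 = 0.7240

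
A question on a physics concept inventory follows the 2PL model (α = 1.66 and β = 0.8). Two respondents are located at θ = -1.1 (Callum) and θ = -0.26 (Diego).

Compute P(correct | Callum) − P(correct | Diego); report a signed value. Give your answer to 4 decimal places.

-0.1059

P(θ) = 1 / (1 + exp(−α(θ − β)))
P(Callum) = 0.0409  [exponent -3.1540]
P(Diego) = 0.1468  [exponent -1.7596]
Difference = 0.0409 − 0.1468 = -0.1059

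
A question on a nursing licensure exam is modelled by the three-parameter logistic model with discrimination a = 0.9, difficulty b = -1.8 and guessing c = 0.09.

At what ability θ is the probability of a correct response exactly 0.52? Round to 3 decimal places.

P(θ) = c + (1 − c) · 1 / (1 + exp(−a(θ − b)))
Remove guessing floor: (0.52 − 0.09)/(1 − 0.09) = 0.4725
logit = ln(0.4725/0.5275) = -0.1100
θ = b + logit/(a) = -1.8 + (-0.1100)/0.9000 = -1.9222

-1.922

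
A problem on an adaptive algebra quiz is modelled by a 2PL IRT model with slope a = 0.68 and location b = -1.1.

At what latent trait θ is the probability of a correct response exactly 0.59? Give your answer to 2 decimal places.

-0.56

P(θ) = 1 / (1 + exp(−a(θ − b)))
logit = ln(0.5900/0.4100) = 0.3640
θ = b + logit/(a) = -1.1 + 0.3640/0.6800 = -0.5648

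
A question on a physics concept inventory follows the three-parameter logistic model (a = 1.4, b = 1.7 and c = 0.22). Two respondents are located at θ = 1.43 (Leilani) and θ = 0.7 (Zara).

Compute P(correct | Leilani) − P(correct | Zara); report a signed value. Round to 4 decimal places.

P(θ) = c + (1 − c) · 1 / (1 + exp(−a(θ − b)))
P(Leilani) = 0.5372  [exponent -0.3780]
P(Zara) = 0.3743  [exponent -1.4000]
Difference = 0.5372 − 0.3743 = 0.1629

0.1629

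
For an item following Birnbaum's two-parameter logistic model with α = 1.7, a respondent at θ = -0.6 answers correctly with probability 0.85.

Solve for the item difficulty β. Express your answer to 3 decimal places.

-1.620

P(θ) = 1 / (1 + exp(−α(θ − β)))
logit(0.85) = ln(0.85/0.15) = 1.7346
β = θ − logit/(α) = -0.6 − 1.7346/1.7000 = -1.6204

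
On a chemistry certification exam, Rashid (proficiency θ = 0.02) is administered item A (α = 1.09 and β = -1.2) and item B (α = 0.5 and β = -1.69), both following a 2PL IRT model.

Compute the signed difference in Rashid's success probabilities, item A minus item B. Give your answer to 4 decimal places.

0.0892

P(θ) = 1 / (1 + exp(−α(θ − β)))
P_A = 0.7908
P_B = 0.7016
P_A − P_B = 0.0892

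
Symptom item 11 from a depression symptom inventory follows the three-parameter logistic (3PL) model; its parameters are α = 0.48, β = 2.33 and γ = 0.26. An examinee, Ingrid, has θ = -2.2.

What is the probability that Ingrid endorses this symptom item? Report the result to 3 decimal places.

P(θ) = γ + (1 − γ) · 1 / (1 + exp(−α(θ − β)))
Exponent: 0.48 × (-2.2 − 2.33) = -2.1744
1/(1 + e^{2.1744}) = 0.1021
P = 0.26 + 0.74 × 0.1021 = 0.3355

0.336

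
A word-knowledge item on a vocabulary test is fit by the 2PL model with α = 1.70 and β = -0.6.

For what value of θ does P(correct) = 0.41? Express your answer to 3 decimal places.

-0.814

P(θ) = 1 / (1 + exp(−α(θ − β)))
logit = ln(0.4100/0.5900) = -0.3640
θ = β + logit/(α) = -0.6 + (-0.3640)/1.7000 = -0.8141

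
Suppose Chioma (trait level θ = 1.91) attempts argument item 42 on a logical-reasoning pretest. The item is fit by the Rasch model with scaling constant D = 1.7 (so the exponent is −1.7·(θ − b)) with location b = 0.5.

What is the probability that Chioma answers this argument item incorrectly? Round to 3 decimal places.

0.083

P(θ) = 1 / (1 + exp(−D·(θ − b)))
Exponent: 1.7 × (1.91 − 0.5) = 2.3970
1/(1 + e^{-2.3970}) = 0.9166
P = 0.9166
P(incorrect) = 1 − 0.9166 = 0.0834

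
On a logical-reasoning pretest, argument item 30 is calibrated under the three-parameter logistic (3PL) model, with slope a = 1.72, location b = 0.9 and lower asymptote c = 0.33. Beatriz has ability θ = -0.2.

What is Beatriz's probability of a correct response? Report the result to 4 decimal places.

0.4178

P(θ) = c + (1 − c) · 1 / (1 + exp(−a(θ − b)))
Exponent: 1.72 × (-0.2 − 0.9) = -1.8920
1/(1 + e^{1.8920}) = 0.1310
P = 0.33 + 0.67 × 0.1310 = 0.4178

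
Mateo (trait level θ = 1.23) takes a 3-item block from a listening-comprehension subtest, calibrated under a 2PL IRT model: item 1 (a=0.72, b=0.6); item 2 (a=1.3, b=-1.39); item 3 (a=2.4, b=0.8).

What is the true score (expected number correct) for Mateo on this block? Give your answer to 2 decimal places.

P(θ) = 1 / (1 + exp(−a(θ − b)))
P_1 = 1/(1+e^{-0.4536}) = 0.6115
P_2 = 1/(1+e^{-3.4060}) = 0.9679
P_3 = 1/(1+e^{-1.0320}) = 0.7373
E[score] = 0.6115 + 0.9679 + 0.7373 = 2.3167

2.32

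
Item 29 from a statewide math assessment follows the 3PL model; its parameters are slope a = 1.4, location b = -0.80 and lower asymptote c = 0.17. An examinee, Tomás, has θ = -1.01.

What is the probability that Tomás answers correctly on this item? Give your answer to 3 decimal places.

0.524

P(θ) = c + (1 − c) · 1 / (1 + exp(−a(θ − b)))
Exponent: 1.4 × (-1.01 − (-0.80)) = -0.2940
1/(1 + e^{0.2940}) = 0.4270
P = 0.17 + 0.83 × 0.4270 = 0.5244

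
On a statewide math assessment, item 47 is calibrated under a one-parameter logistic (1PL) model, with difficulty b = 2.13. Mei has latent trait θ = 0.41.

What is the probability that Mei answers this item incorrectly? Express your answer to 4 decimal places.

0.8481

P(θ) = 1 / (1 + exp(−(θ − b)))
Exponent: (0.41 − 2.13) = -1.7200
1/(1 + e^{1.7200}) = 0.1519
P = 0.1519
P(incorrect) = 1 − 0.1519 = 0.8481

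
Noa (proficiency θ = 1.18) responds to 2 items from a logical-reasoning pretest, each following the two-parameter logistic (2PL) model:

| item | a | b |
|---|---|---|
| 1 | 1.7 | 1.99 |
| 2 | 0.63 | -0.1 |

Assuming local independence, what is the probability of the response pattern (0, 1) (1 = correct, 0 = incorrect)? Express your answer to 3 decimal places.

P(θ) = 1 / (1 + exp(−a(θ − b)))
P_1 = 1/(1+e^{1.3770}) = 0.2015
P_2 = 1/(1+e^{-0.8064}) = 0.6913
L = (1−P_1) × P_2 = 0.7985 × 0.6913 = 0.55204

0.552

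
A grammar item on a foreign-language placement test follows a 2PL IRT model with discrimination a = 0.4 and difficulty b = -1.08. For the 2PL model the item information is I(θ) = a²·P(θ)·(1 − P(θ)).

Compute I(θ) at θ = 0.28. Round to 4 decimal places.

P = 1/(1+e^{-0.5440}) = 0.6327
P(1−P) = 0.6327 × 0.3673 = 0.2324
I = a² × P(1−P) = 0.4² × 0.2324 = 0.03718

0.0372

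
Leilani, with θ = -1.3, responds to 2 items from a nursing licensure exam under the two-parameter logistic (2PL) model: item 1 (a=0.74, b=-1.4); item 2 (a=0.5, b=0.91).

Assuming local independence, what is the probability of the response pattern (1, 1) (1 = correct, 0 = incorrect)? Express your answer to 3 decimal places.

0.129

P(θ) = 1 / (1 + exp(−a(θ − b)))
P_1 = 1/(1+e^{-0.0740}) = 0.5185
P_2 = 1/(1+e^{1.1050}) = 0.2488
L = P_1 × P_2 = 0.5185 × 0.2488 = 0.12900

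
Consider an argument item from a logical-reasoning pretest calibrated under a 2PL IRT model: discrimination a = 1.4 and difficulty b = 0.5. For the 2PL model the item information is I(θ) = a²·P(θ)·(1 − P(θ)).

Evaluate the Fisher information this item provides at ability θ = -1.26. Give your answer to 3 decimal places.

P = 1/(1+e^{2.4640}) = 0.0784
P(1−P) = 0.0784 × 0.9216 = 0.0723
I = a² × P(1−P) = 1.4² × 0.0723 = 0.14165

0.142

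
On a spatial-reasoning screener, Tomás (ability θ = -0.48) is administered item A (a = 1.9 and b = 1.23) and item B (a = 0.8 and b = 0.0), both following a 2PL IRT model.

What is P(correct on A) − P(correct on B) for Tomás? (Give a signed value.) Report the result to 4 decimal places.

-0.3678

P(θ) = 1 / (1 + exp(−a(θ − b)))
P_A = 0.0374
P_B = 0.4052
P_A − P_B = -0.3678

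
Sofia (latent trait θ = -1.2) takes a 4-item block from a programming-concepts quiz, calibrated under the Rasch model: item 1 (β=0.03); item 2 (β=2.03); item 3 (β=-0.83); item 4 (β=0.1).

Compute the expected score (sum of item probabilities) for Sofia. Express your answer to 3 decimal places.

P(θ) = 1 / (1 + exp(−(θ − β)))
P_1 = 1/(1+e^{1.2300}) = 0.2262
P_2 = 1/(1+e^{3.2300}) = 0.0381
P_3 = 1/(1+e^{0.3700}) = 0.4085
P_4 = 1/(1+e^{1.3000}) = 0.2142
E[score] = 0.2262 + 0.0381 + 0.4085 + 0.2142 = 0.8869

0.887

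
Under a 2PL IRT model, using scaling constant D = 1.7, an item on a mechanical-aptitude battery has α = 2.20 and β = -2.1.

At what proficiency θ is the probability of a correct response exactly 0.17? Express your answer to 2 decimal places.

P(θ) = 1 / (1 + exp(−D·α(θ − β)))
logit = ln(0.1700/0.8300) = -1.5856
θ = β + logit/(1.7·α) = -2.1 + (-1.5856)/3.7400 = -2.5240

-2.52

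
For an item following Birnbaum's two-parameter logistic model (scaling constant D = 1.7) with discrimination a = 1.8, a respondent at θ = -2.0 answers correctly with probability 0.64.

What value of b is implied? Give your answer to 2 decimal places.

P(θ) = 1 / (1 + exp(−D·a(θ − b)))
logit(0.64) = ln(0.64/0.36) = 0.5754
b = θ − logit/(1.7·a) = -2.0 − 0.5754/3.0600 = -2.1880

-2.19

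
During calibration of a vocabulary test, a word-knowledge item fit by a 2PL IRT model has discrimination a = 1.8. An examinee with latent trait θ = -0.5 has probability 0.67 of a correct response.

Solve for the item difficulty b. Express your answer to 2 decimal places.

-0.89

P(θ) = 1 / (1 + exp(−a(θ − b)))
logit(0.67) = ln(0.67/0.33) = 0.7082
b = θ − logit/(a) = -0.5 − 0.7082/1.8000 = -0.8934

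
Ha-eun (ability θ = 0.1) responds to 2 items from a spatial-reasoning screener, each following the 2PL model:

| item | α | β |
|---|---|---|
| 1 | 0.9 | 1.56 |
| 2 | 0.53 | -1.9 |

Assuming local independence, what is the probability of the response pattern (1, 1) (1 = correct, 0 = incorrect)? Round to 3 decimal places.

0.157

P(θ) = 1 / (1 + exp(−α(θ − β)))
P_1 = 1/(1+e^{1.3140}) = 0.2118
P_2 = 1/(1+e^{-1.0600}) = 0.7427
L = P_1 × P_2 = 0.2118 × 0.7427 = 0.15732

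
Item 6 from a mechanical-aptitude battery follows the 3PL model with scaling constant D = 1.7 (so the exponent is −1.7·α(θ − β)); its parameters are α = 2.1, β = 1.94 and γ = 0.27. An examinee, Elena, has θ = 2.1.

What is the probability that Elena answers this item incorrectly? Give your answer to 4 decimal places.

0.2635

P(θ) = γ + (1 − γ) · 1 / (1 + exp(−D·α(θ − β)))
Exponent: 1.7 × 2.1 × (2.1 − 1.94) = 0.5712
1/(1 + e^{-0.5712}) = 0.6390
P = 0.27 + 0.73 × 0.6390 = 0.7365
P(incorrect) = 1 − 0.7365 = 0.2635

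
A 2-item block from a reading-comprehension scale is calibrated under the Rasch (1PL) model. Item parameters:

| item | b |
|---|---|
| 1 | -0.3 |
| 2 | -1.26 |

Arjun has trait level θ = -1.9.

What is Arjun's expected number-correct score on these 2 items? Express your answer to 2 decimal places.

P(θ) = 1 / (1 + exp(−(θ − b)))
P_1 = 1/(1+e^{1.6000}) = 0.1680
P_2 = 1/(1+e^{0.6400}) = 0.3452
E[score] = 0.1680 + 0.3452 = 0.5132

0.51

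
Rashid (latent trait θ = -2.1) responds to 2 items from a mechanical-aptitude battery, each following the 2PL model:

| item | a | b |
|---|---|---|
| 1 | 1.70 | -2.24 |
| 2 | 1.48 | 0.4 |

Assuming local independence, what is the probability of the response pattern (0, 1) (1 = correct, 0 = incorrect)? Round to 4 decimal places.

0.0106

P(θ) = 1 / (1 + exp(−a(θ − b)))
P_1 = 1/(1+e^{-0.2380}) = 0.5592
P_2 = 1/(1+e^{3.7000}) = 0.0241
L = (1−P_1) × P_2 = 0.4408 × 0.0241 = 0.01063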